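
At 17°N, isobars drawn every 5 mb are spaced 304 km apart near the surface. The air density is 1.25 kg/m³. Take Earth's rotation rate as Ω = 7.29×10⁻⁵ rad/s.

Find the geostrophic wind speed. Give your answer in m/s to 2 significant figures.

Coriolis parameter at 17°N:
f = 2Ω sin φ = 2 × 7.29×10⁻⁵ × sin 17° = 4.26×10⁻⁵ s⁻¹
Pressure gradient: |∂P/∂n| = 500 Pa / 304000 m = 1.64×10⁻³ Pa/m
Geostrophic balance (pressure-gradient force = Coriolis force):
V_g = (1/(fρ)) |∂P/∂n| = 1.64×10⁻³ / (4.26×10⁻⁵ × 1.25) = 30.9 m/s

31 m/s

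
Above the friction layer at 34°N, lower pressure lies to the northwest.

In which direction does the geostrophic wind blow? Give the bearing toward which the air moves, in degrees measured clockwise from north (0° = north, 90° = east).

The pressure-gradient force points toward the northwest (bearing 315°).
Geostrophic balance: in the Northern Hemisphere the Coriolis force deflects motion to the right, so the geostrophic wind blows 90° to the right of the pressure-gradient force (low pressure on the left).
Rotating 315° by 90° clockwise gives 045° — the wind blows toward the northeast.

045°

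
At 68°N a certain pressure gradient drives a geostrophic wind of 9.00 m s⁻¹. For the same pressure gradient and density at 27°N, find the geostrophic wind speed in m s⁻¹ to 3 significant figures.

18.4 m s⁻¹

With the same pressure gradient and density, V_g ∝ 1/f ∝ 1/sin φ.
V₂ = V₁ · sin φ₁ / sin φ₂ = 9.00 × sin 68° / sin 27°
V₂ = 9.00 × 0.9272/0.4540 = 18.4 m s⁻¹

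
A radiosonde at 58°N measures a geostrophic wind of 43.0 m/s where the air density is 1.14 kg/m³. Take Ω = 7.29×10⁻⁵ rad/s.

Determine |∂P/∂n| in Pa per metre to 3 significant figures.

6.06×10⁻³ Pa/m

Coriolis parameter at 58°N:
f = 2Ω sin φ = 2 × 7.29×10⁻⁵ × sin 58° = 1.24×10⁻⁴ s⁻¹
Geostrophic balance rearranged: |∂P/∂n| = f ρ V_g
|∂P/∂n| = 1.24×10⁻⁴ × 1.14 × 43.0 = 6.06×10⁻³ Pa/m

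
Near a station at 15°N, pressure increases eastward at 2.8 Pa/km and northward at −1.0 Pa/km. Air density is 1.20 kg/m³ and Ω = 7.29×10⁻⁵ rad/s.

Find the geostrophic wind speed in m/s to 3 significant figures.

65.7 m/s

Coriolis parameter at 15°N:
f = 2Ω sin φ = 2 × 7.29×10⁻⁵ × sin 15° = 3.77×10⁻⁵ s⁻¹
Component geostrophic relations (x east, y north):
u_g = −(1/(fρ)) ∂P/∂y,  v_g = (1/(fρ)) ∂P/∂x
u_g = −(−1.0×10⁻³)/(3.77×10⁻⁵ × 1.20) = 22.1 m/s;  v_g = (2.8×10⁻³)/(3.77×10⁻⁵ × 1.20) = 61.8 m/s
|V_g| = √(u_g² + v_g²) = 65.7 m/s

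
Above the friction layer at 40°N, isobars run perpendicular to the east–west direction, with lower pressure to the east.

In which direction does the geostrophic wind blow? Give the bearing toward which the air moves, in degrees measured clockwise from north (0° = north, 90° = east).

180°

The pressure-gradient force points toward the east (bearing 090°).
Geostrophic balance: in the Northern Hemisphere the Coriolis force deflects motion to the right, so the geostrophic wind blows 90° to the right of the pressure-gradient force (low pressure on the left).
Rotating 090° by 90° clockwise gives 180° — the wind blows toward the south.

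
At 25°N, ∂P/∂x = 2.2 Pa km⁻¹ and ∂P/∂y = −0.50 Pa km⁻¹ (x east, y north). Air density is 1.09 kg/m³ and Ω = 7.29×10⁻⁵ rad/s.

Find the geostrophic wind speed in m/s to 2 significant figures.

34 m/s

Coriolis parameter at 25°N:
f = 2Ω sin φ = 2 × 7.29×10⁻⁵ × sin 25° = 6.16×10⁻⁵ s⁻¹
Component geostrophic relations (x east, y north):
u_g = −(1/(fρ)) ∂P/∂y,  v_g = (1/(fρ)) ∂P/∂x
u_g = −(−0.50×10⁻³)/(6.16×10⁻⁵ × 1.09) = 7.44 m/s;  v_g = (2.2×10⁻³)/(6.16×10⁻⁵ × 1.09) = 32.8 m/s
|V_g| = √(u_g² + v_g²) = 33.6 m/s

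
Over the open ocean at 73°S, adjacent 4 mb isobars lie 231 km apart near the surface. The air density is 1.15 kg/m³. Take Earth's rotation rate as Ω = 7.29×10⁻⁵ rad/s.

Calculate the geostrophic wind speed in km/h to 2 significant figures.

39 km/h

Coriolis parameter at 73°S:
f = 2Ω sin φ = 2 × 7.29×10⁻⁵ × sin 73° = 1.39×10⁻⁴ s⁻¹
Pressure gradient: |∂P/∂n| = 400 Pa / 231000 m = 1.73×10⁻³ Pa/m
Geostrophic balance (pressure-gradient force = Coriolis force):
V_g = (1/(fρ)) |∂P/∂n| = 1.73×10⁻³ / (1.39×10⁻⁴ × 1.15) = 10.8 m/s
Converting: 10.8 m/s × 3.6 = 39 km/h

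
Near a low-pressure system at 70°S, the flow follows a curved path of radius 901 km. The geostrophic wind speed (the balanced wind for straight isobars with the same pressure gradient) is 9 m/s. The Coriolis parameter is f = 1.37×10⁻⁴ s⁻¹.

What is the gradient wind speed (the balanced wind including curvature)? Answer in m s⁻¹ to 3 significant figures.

8.42 m s⁻¹

Around a low, centrifugal force acts outward with Coriolis, so pressure-gradient force balances both:
(1/ρ)|∂P/∂n| = fV + V²/R  →  V² + fR·V − fR·V_g = 0
With fR = 1.37×10⁻⁴ × 901×10³ m = 123 m/s:
V = [−fR + √((fR)² + 4 fR V_g)]/2 = [−123 + √(123² + 4×123×9)]/2 = 8.42 m/s
Subgeostrophic (V < V_g = 9 m/s), as expected around a low.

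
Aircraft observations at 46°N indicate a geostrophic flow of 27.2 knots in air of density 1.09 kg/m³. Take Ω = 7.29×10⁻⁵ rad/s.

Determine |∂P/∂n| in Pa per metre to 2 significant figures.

1.6×10⁻³ Pa/m

Coriolis parameter at 46°N:
f = 2Ω sin φ = 2 × 7.29×10⁻⁵ × sin 46° = 1.05×10⁻⁴ s⁻¹
Wind speed in SI: 27.2 knots = 14.0 m/s
Geostrophic balance rearranged: |∂P/∂n| = f ρ V_g
|∂P/∂n| = 1.05×10⁻⁴ × 1.09 × 14.0 = 1.60×10⁻³ Pa/m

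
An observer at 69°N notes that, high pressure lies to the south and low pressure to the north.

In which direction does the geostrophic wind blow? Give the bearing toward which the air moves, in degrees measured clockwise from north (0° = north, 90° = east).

090°

The pressure-gradient force points toward the north (bearing 000°).
Geostrophic balance: in the Northern Hemisphere the Coriolis force deflects motion to the right, so the geostrophic wind blows 90° to the right of the pressure-gradient force (low pressure on the left).
Rotating 000° by 90° clockwise gives 090° — the wind blows toward the east.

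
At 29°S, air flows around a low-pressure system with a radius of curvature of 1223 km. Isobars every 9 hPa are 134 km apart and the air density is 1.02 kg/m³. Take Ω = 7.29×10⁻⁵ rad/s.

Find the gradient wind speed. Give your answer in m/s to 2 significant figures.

Coriolis parameter at 29°S:
f = 2Ω sin φ = 2 × 7.29×10⁻⁵ × sin 29° = 7.07×10⁻⁵ s⁻¹
Pressure gradient: |∂P/∂n| = 900 Pa / 134000 m = 6.72×10⁻³ Pa/m
Geostrophic speed: V_g = |∂P/∂n|/(fρ) = 6.72×10⁻³/(7.07×10⁻⁵ × 1.02) = 93.2 m/s
Around a low, centrifugal force acts outward with Coriolis, so pressure-gradient force balances both:
(1/ρ)|∂P/∂n| = fV + V²/R  →  V² + fR·V − fR·V_g = 0
With fR = 7.07×10⁻⁵ × 1223×10³ m = 86.4 m/s:
V = [−fR + √((fR)² + 4 fR V_g)]/2 = [−86.4 + √(86.4² + 4×86.4×93.2)]/2 = 56.4 m/s
Subgeostrophic (V < V_g = 93.2 m/s), as expected around a low.

56 m/s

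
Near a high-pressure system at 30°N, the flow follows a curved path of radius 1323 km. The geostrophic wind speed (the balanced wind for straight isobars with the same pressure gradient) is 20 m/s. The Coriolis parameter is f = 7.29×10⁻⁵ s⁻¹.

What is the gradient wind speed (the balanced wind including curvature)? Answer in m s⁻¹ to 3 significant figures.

28.3 m s⁻¹

Around a high, pressure-gradient force acts outward with centrifugal, so Coriolis balances both:
fV = (1/ρ)|∂P/∂n| + V²/R  →  V² − fR·V + fR·V_g = 0
With fR = 7.29×10⁻⁵ × 1323×10³ m = 96.4 m/s:
V = [fR − √((fR)² − 4 fR V_g)]/2 = [96.4 − √(96.4² − 4×96.4×20)]/2 = 28.3 m/s
Supergeostrophic (V > V_g = 20 m/s), as expected around a high.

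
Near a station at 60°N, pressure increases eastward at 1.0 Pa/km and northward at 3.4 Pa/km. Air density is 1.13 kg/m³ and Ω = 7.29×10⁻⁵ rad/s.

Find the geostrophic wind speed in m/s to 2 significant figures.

Coriolis parameter at 60°N:
f = 2Ω sin φ = 2 × 7.29×10⁻⁵ × sin 60° = 1.26×10⁻⁴ s⁻¹
Component geostrophic relations (x east, y north):
u_g = −(1/(fρ)) ∂P/∂y,  v_g = (1/(fρ)) ∂P/∂x
u_g = −(3.4×10⁻³)/(1.26×10⁻⁴ × 1.13) = −23.8 m/s;  v_g = (1.0×10⁻³)/(1.26×10⁻⁴ × 1.13) = 7.01 m/s
|V_g| = √(u_g² + v_g²) = 24.8 m/s

25 m/s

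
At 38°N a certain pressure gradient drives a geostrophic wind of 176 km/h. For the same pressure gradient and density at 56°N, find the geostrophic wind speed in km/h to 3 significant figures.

131 km/h

With the same pressure gradient and density, V_g ∝ 1/f ∝ 1/sin φ.
V₂ = V₁ · sin φ₁ / sin φ₂ = 176 × sin 38° / sin 56°
V₂ = 176 × 0.6157/0.8290 = 131 km/h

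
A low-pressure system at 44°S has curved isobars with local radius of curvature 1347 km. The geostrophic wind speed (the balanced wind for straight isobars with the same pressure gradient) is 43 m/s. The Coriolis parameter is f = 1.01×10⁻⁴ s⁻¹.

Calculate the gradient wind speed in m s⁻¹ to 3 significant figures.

34.3 m s⁻¹

Around a low, centrifugal force acts outward with Coriolis, so pressure-gradient force balances both:
(1/ρ)|∂P/∂n| = fV + V²/R  →  V² + fR·V − fR·V_g = 0
With fR = 1.01×10⁻⁴ × 1347×10³ m = 136 m/s:
V = [−fR + √((fR)² + 4 fR V_g)]/2 = [−136 + √(136² + 4×136×43)]/2 = 34.3 m/s
Subgeostrophic (V < V_g = 43 m/s), as expected around a low.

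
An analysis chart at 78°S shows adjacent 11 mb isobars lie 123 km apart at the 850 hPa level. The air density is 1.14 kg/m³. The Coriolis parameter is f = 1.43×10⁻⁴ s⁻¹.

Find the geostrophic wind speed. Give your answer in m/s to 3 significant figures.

Pressure gradient: |∂P/∂n| = 1100 Pa / 123000 m = 8.94×10⁻³ Pa/m
Geostrophic balance (pressure-gradient force = Coriolis force):
V_g = (1/(fρ)) |∂P/∂n| = 8.94×10⁻³ / (1.43×10⁻⁴ × 1.14) = 54.9 m/s

54.9 m/s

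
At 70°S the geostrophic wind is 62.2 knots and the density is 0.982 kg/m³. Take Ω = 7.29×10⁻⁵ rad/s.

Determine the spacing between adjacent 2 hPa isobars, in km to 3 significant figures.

Coriolis parameter at 70°S:
f = 2Ω sin φ = 2 × 7.29×10⁻⁵ × sin 70° = 1.37×10⁻⁴ s⁻¹
Wind speed in SI: 62.2 knots = 32.0 m/s
Geostrophic balance rearranged: |∂P/∂n| = f ρ V_g
|∂P/∂n| = 1.37×10⁻⁴ × 0.982 × 32.0 = 4.31×10⁻³ Pa/m
Isobar spacing: Δn = ΔP/|∂P/∂n| = 200 Pa / 4.31×10⁻³ Pa/m = 46457 m ≈ 46.5 km

46.5 km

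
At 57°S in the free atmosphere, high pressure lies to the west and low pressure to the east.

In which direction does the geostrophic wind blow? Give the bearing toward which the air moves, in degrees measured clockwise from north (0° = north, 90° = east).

000°

The pressure-gradient force points toward the east (bearing 090°).
Geostrophic balance: in the Southern Hemisphere the Coriolis force deflects motion to the left, so the geostrophic wind blows 90° to the left of the pressure-gradient force (low pressure on the right).
Rotating 090° by 90° counterclockwise gives 000° — the wind blows toward the north.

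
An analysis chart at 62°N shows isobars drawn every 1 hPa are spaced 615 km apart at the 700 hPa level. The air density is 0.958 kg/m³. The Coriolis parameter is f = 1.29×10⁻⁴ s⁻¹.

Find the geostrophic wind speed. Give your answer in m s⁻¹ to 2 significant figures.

Pressure gradient: |∂P/∂n| = 100 Pa / 615000 m = 1.63×10⁻⁴ Pa/m
Geostrophic balance (pressure-gradient force = Coriolis force):
V_g = (1/(fρ)) |∂P/∂n| = 1.63×10⁻⁴ / (1.29×10⁻⁴ × 0.958) = 1.32 m/s

1.3 m s⁻¹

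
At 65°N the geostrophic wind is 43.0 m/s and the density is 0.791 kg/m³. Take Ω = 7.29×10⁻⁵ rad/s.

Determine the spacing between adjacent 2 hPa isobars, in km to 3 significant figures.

Coriolis parameter at 65°N:
f = 2Ω sin φ = 2 × 7.29×10⁻⁵ × sin 65° = 1.32×10⁻⁴ s⁻¹
Geostrophic balance rearranged: |∂P/∂n| = f ρ V_g
|∂P/∂n| = 1.32×10⁻⁴ × 0.791 × 43.0 = 4.49×10⁻³ Pa/m
Isobar spacing: Δn = ΔP/|∂P/∂n| = 200 Pa / 4.49×10⁻³ Pa/m = 44499 m ≈ 44.5 km

44.5 km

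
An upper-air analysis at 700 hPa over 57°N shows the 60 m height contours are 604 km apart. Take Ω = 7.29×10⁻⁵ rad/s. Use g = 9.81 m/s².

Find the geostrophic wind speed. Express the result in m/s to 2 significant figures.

8.0 m/s

Coriolis parameter at 57°N:
f = 2Ω sin φ = 2 × 7.29×10⁻⁵ × sin 57° = 1.22×10⁻⁴ s⁻¹
Height gradient: |∂Z/∂n| = 60 m / 604000 m = 9.93×10⁻⁵
On a pressure surface, geostrophic balance gives V_g = (g/f)|∂Z/∂n|:
V_g = 9.81 × 9.93×10⁻⁵ / 1.22×10⁻⁴ = 7.97 m/s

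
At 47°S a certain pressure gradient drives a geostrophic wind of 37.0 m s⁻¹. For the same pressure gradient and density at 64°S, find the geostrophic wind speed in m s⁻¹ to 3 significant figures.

30.1 m s⁻¹

With the same pressure gradient and density, V_g ∝ 1/f ∝ 1/sin φ.
V₂ = V₁ · sin φ₁ / sin φ₂ = 37.0 × sin 47° / sin 64°
V₂ = 37.0 × 0.7314/0.8988 = 30.1 m s⁻¹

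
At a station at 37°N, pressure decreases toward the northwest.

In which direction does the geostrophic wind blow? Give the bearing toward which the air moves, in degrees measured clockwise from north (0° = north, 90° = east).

045°

The pressure-gradient force points toward the northwest (bearing 315°).
Geostrophic balance: in the Northern Hemisphere the Coriolis force deflects motion to the right, so the geostrophic wind blows 90° to the right of the pressure-gradient force (low pressure on the left).
Rotating 315° by 90° clockwise gives 045° — the wind blows toward the northeast.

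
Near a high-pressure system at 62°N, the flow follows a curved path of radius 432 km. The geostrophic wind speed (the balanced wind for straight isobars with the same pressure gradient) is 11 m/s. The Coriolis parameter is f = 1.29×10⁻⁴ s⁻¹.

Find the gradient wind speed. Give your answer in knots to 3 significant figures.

29.3 knots

Around a high, pressure-gradient force acts outward with centrifugal, so Coriolis balances both:
fV = (1/ρ)|∂P/∂n| + V²/R  →  V² − fR·V + fR·V_g = 0
With fR = 1.29×10⁻⁴ × 432×10³ m = 55.7 m/s:
V = [fR − √((fR)² − 4 fR V_g)]/2 = [55.7 − √(55.7² − 4×55.7×11)]/2 = 15.1 m/s
Supergeostrophic (V > V_g = 11 m/s), as expected around a high.
Converting: 15.1 m/s × 1.944 = 29.3 knots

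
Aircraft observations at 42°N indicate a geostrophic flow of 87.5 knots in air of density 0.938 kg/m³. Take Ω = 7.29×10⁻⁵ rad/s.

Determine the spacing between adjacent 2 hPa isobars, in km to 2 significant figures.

Coriolis parameter at 42°N:
f = 2Ω sin φ = 2 × 7.29×10⁻⁵ × sin 42° = 9.76×10⁻⁵ s⁻¹
Wind speed in SI: 87.5 knots = 45.0 m/s
Geostrophic balance rearranged: |∂P/∂n| = f ρ V_g
|∂P/∂n| = 9.76×10⁻⁵ × 0.938 × 45.0 = 4.12×10⁻³ Pa/m
Isobar spacing: Δn = ΔP/|∂P/∂n| = 200 Pa / 4.12×10⁻³ Pa/m = 48553 m ≈ 49 km

49 km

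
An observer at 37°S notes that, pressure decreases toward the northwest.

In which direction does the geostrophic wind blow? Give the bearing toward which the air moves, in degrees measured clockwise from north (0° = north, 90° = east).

The pressure-gradient force points toward the northwest (bearing 315°).
Geostrophic balance: in the Southern Hemisphere the Coriolis force deflects motion to the left, so the geostrophic wind blows 90° to the left of the pressure-gradient force (low pressure on the right).
Rotating 315° by 90° counterclockwise gives 225° — the wind blows toward the southwest.

225°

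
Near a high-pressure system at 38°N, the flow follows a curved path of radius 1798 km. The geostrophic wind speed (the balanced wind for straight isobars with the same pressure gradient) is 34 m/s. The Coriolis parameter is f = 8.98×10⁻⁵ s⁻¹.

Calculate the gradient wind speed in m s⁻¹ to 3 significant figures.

Around a high, pressure-gradient force acts outward with centrifugal, so Coriolis balances both:
fV = (1/ρ)|∂P/∂n| + V²/R  →  V² − fR·V + fR·V_g = 0
With fR = 8.98×10⁻⁵ × 1798×10³ m = 161 m/s:
V = [fR − √((fR)² − 4 fR V_g)]/2 = [161 − √(161² − 4×161×34)]/2 = 48.7 m/s
Supergeostrophic (V > V_g = 34 m/s), as expected around a high.

48.7 m s⁻¹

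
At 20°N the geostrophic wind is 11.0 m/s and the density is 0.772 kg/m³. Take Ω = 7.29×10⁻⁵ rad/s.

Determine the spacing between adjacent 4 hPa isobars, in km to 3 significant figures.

Coriolis parameter at 20°N:
f = 2Ω sin φ = 2 × 7.29×10⁻⁵ × sin 20° = 4.99×10⁻⁵ s⁻¹
Geostrophic balance rearranged: |∂P/∂n| = f ρ V_g
|∂P/∂n| = 4.99×10⁻⁵ × 0.772 × 11.0 = 4.23×10⁻⁴ Pa/m
Isobar spacing: Δn = ΔP/|∂P/∂n| = 400 Pa / 4.23×10⁻⁴ Pa/m = 944584 m ≈ 945 km

945 km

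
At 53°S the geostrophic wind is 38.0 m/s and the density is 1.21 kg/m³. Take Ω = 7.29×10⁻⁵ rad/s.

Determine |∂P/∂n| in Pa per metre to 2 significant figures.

Coriolis parameter at 53°S:
f = 2Ω sin φ = 2 × 7.29×10⁻⁵ × sin 53° = 1.16×10⁻⁴ s⁻¹
Geostrophic balance rearranged: |∂P/∂n| = f ρ V_g
|∂P/∂n| = 1.16×10⁻⁴ × 1.21 × 38.0 = 5.35×10⁻³ Pa/m

5.4×10⁻³ Pa/m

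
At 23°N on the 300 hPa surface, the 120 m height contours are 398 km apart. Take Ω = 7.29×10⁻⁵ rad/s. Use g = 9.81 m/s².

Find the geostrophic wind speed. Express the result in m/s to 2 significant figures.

52 m/s

Coriolis parameter at 23°N:
f = 2Ω sin φ = 2 × 7.29×10⁻⁵ × sin 23° = 5.70×10⁻⁵ s⁻¹
Height gradient: |∂Z/∂n| = 120 m / 398000 m = 3.02×10⁻⁴
On a pressure surface, geostrophic balance gives V_g = (g/f)|∂Z/∂n|:
V_g = 9.81 × 3.02×10⁻⁴ / 5.70×10⁻⁵ = 51.9 m/s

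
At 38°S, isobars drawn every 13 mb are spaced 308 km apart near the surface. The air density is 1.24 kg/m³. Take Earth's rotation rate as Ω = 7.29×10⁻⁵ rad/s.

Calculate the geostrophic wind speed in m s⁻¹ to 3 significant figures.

37.9 m s⁻¹

Coriolis parameter at 38°S:
f = 2Ω sin φ = 2 × 7.29×10⁻⁵ × sin 38° = 8.98×10⁻⁵ s⁻¹
Pressure gradient: |∂P/∂n| = 1300 Pa / 308000 m = 4.22×10⁻³ Pa/m
Geostrophic balance (pressure-gradient force = Coriolis force):
V_g = (1/(fρ)) |∂P/∂n| = 4.22×10⁻³ / (8.98×10⁻⁵ × 1.24) = 37.9 m/s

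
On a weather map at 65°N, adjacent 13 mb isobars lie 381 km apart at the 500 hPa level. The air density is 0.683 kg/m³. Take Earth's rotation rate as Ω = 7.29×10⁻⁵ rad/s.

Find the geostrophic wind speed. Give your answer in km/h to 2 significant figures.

Coriolis parameter at 65°N:
f = 2Ω sin φ = 2 × 7.29×10⁻⁵ × sin 65° = 1.32×10⁻⁴ s⁻¹
Pressure gradient: |∂P/∂n| = 1300 Pa / 381000 m = 3.41×10⁻³ Pa/m
Geostrophic balance (pressure-gradient force = Coriolis force):
V_g = (1/(fρ)) |∂P/∂n| = 3.41×10⁻³ / (1.32×10⁻⁴ × 0.683) = 37.8 m/s
Converting: 37.8 m/s × 3.6 = 140 km/h

140 km/h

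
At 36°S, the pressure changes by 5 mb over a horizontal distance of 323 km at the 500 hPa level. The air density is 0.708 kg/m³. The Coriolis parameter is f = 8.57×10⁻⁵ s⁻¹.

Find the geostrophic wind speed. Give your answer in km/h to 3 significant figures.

91.8 km/h

Pressure gradient: |∂P/∂n| = 500 Pa / 323000 m = 1.55×10⁻³ Pa/m
Geostrophic balance (pressure-gradient force = Coriolis force):
V_g = (1/(fρ)) |∂P/∂n| = 1.55×10⁻³ / (8.57×10⁻⁵ × 0.708) = 25.5 m/s
Converting: 25.5 m/s × 3.6 = 91.8 km/h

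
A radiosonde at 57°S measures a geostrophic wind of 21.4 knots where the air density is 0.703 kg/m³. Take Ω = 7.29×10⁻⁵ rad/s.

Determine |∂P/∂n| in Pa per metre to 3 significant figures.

Coriolis parameter at 57°S:
f = 2Ω sin φ = 2 × 7.29×10⁻⁵ × sin 57° = 1.22×10⁻⁴ s⁻¹
Wind speed in SI: 21.4 knots = 11.0 m/s
Geostrophic balance rearranged: |∂P/∂n| = f ρ V_g
|∂P/∂n| = 1.22×10⁻⁴ × 0.703 × 11.0 = 9.46×10⁻⁴ Pa/m

9.46×10⁻⁴ Pa/m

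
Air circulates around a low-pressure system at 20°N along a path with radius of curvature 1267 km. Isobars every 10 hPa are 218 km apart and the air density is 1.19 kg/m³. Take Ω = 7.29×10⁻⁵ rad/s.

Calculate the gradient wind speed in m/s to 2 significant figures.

Coriolis parameter at 20°N:
f = 2Ω sin φ = 2 × 7.29×10⁻⁵ × sin 20° = 4.99×10⁻⁵ s⁻¹
Pressure gradient: |∂P/∂n| = 1000 Pa / 218000 m = 4.59×10⁻³ Pa/m
Geostrophic speed: V_g = |∂P/∂n|/(fρ) = 4.59×10⁻³/(4.99×10⁻⁵ × 1.19) = 77.3 m/s
Around a low, centrifugal force acts outward with Coriolis, so pressure-gradient force balances both:
(1/ρ)|∂P/∂n| = fV + V²/R  →  V² + fR·V − fR·V_g = 0
With fR = 4.99×10⁻⁵ × 1267×10³ m = 63.2 m/s:
V = [−fR + √((fR)² + 4 fR V_g)]/2 = [−63.2 + √(63.2² + 4×63.2×77.3)]/2 = 45.1 m/s
Subgeostrophic (V < V_g = 77.3 m/s), as expected around a low.

45 m/s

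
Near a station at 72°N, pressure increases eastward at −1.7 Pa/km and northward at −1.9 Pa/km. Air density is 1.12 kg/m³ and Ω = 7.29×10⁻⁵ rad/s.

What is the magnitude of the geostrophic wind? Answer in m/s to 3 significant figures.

16.4 m/s

Coriolis parameter at 72°N:
f = 2Ω sin φ = 2 × 7.29×10⁻⁵ × sin 72° = 1.39×10⁻⁴ s⁻¹
Component geostrophic relations (x east, y north):
u_g = −(1/(fρ)) ∂P/∂y,  v_g = (1/(fρ)) ∂P/∂x
u_g = −(−1.9×10⁻³)/(1.39×10⁻⁴ × 1.12) = 12.2 m/s;  v_g = (−1.7×10⁻³)/(1.39×10⁻⁴ × 1.12) = −10.9 m/s
|V_g| = √(u_g² + v_g²) = 16.4 m/s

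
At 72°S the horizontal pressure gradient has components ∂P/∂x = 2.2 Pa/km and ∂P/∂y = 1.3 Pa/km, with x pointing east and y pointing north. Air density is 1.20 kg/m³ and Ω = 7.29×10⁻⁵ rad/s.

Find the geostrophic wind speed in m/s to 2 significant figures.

15 m/s

Coriolis parameter at 72°S:
f = 2Ω sin φ = 2 × 7.29×10⁻⁵ × sin 72° = 1.39×10⁻⁴ s⁻¹
In the Southern Hemisphere f is negative: f = −1.39×10⁻⁴ s⁻¹.
Component geostrophic relations (x east, y north):
u_g = −(1/(fρ)) ∂P/∂y,  v_g = (1/(fρ)) ∂P/∂x
u_g = −(1.3×10⁻³)/(−1.39×10⁻⁴ × 1.20) = 7.81 m/s;  v_g = (2.2×10⁻³)/(−1.39×10⁻⁴ × 1.20) = −13.2 m/s
|V_g| = √(u_g² + v_g²) = 15.4 m/s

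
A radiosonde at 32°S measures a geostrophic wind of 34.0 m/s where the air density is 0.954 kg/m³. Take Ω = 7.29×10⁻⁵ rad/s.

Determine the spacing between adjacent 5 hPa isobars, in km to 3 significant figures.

200 km

Coriolis parameter at 32°S:
f = 2Ω sin φ = 2 × 7.29×10⁻⁵ × sin 32° = 7.73×10⁻⁵ s⁻¹
Geostrophic balance rearranged: |∂P/∂n| = f ρ V_g
|∂P/∂n| = 7.73×10⁻⁵ × 0.954 × 34.0 = 2.51×10⁻³ Pa/m
Isobar spacing: Δn = ΔP/|∂P/∂n| = 500 Pa / 2.51×10⁻³ Pa/m = 199515 m ≈ 200 km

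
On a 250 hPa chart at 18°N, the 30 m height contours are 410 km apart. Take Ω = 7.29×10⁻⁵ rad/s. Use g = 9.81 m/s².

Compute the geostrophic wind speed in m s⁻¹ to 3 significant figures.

15.9 m s⁻¹

Coriolis parameter at 18°N:
f = 2Ω sin φ = 2 × 7.29×10⁻⁵ × sin 18° = 4.51×10⁻⁵ s⁻¹
Height gradient: |∂Z/∂n| = 30 m / 410000 m = 7.32×10⁻⁵
On a pressure surface, geostrophic balance gives V_g = (g/f)|∂Z/∂n|:
V_g = 9.81 × 7.32×10⁻⁵ / 4.51×10⁻⁵ = 15.9 m/s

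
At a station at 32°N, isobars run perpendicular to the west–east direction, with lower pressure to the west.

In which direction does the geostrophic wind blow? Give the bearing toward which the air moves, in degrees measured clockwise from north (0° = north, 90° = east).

000°

The pressure-gradient force points toward the west (bearing 270°).
Geostrophic balance: in the Northern Hemisphere the Coriolis force deflects motion to the right, so the geostrophic wind blows 90° to the right of the pressure-gradient force (low pressure on the left).
Rotating 270° by 90° clockwise gives 000° — the wind blows toward the north.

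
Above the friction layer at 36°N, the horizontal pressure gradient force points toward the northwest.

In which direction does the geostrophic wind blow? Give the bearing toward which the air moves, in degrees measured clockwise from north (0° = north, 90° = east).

045°

The pressure-gradient force points toward the northwest (bearing 315°).
Geostrophic balance: in the Northern Hemisphere the Coriolis force deflects motion to the right, so the geostrophic wind blows 90° to the right of the pressure-gradient force (low pressure on the left).
Rotating 315° by 90° clockwise gives 045° — the wind blows toward the northeast.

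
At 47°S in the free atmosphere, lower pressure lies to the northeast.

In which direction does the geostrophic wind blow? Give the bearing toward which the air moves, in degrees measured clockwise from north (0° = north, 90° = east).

315°

The pressure-gradient force points toward the northeast (bearing 045°).
Geostrophic balance: in the Southern Hemisphere the Coriolis force deflects motion to the left, so the geostrophic wind blows 90° to the left of the pressure-gradient force (low pressure on the right).
Rotating 045° by 90° counterclockwise gives 315° — the wind blows toward the northwest.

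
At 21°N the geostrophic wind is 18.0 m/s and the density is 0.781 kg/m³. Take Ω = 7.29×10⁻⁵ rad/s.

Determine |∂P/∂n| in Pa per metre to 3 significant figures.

Coriolis parameter at 21°N:
f = 2Ω sin φ = 2 × 7.29×10⁻⁵ × sin 21° = 5.23×10⁻⁵ s⁻¹
Geostrophic balance rearranged: |∂P/∂n| = f ρ V_g
|∂P/∂n| = 5.23×10⁻⁵ × 0.781 × 18.0 = 7.35×10⁻⁴ Pa/m

7.35×10⁻⁴ Pa/m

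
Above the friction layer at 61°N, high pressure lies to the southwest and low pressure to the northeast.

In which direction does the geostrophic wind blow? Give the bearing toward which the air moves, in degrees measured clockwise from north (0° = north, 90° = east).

The pressure-gradient force points toward the northeast (bearing 045°).
Geostrophic balance: in the Northern Hemisphere the Coriolis force deflects motion to the right, so the geostrophic wind blows 90° to the right of the pressure-gradient force (low pressure on the left).
Rotating 045° by 90° clockwise gives 135° — the wind blows toward the southeast.

135°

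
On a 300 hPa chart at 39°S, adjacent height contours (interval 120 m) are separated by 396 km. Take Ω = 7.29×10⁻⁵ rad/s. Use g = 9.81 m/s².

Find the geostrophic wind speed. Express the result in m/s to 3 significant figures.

Coriolis parameter at 39°S:
f = 2Ω sin φ = 2 × 7.29×10⁻⁵ × sin 39° = 9.18×10⁻⁵ s⁻¹
Height gradient: |∂Z/∂n| = 120 m / 396000 m = 3.03×10⁻⁴
On a pressure surface, geostrophic balance gives V_g = (g/f)|∂Z/∂n|:
V_g = 9.81 × 3.03×10⁻⁴ / 9.18×10⁻⁵ = 32.4 m/s

32.4 m/s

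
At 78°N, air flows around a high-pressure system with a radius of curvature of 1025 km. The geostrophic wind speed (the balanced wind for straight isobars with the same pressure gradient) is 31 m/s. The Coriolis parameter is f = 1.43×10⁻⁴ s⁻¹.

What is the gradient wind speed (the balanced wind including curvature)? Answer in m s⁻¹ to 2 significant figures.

Around a high, pressure-gradient force acts outward with centrifugal, so Coriolis balances both:
fV = (1/ρ)|∂P/∂n| + V²/R  →  V² − fR·V + fR·V_g = 0
With fR = 1.43×10⁻⁴ × 1025×10³ m = 147 m/s:
V = [fR − √((fR)² − 4 fR V_g)]/2 = [147 − √(147² − 4×147×31)]/2 = 44.5 m/s
Supergeostrophic (V > V_g = 31 m/s), as expected around a high.

45 m s⁻¹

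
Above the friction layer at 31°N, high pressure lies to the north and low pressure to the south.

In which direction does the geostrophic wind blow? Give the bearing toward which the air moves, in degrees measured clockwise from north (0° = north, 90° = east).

270°

The pressure-gradient force points toward the south (bearing 180°).
Geostrophic balance: in the Northern Hemisphere the Coriolis force deflects motion to the right, so the geostrophic wind blows 90° to the right of the pressure-gradient force (low pressure on the left).
Rotating 180° by 90° clockwise gives 270° — the wind blows toward the west.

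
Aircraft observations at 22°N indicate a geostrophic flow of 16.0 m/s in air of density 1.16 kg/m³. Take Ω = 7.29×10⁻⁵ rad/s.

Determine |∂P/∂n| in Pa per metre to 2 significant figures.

1.0×10⁻³ Pa/m

Coriolis parameter at 22°N:
f = 2Ω sin φ = 2 × 7.29×10⁻⁵ × sin 22° = 5.46×10⁻⁵ s⁻¹
Geostrophic balance rearranged: |∂P/∂n| = f ρ V_g
|∂P/∂n| = 5.46×10⁻⁵ × 1.16 × 16.0 = 1.01×10⁻³ Pa/m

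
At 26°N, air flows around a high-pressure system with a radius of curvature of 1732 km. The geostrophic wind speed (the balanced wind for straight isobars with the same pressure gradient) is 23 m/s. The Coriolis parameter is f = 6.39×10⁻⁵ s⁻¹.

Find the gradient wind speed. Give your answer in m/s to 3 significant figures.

Around a high, pressure-gradient force acts outward with centrifugal, so Coriolis balances both:
fV = (1/ρ)|∂P/∂n| + V²/R  →  V² − fR·V + fR·V_g = 0
With fR = 6.39×10⁻⁵ × 1732×10³ m = 111 m/s:
V = [fR − √((fR)² − 4 fR V_g)]/2 = [111 − √(111² − 4×111×23)]/2 = 32.6 m/s
Supergeostrophic (V > V_g = 23 m/s), as expected around a high.

32.6 m/s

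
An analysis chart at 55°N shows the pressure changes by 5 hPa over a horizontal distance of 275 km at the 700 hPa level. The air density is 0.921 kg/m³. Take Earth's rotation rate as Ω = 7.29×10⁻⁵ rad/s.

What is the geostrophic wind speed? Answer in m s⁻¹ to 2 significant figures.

Coriolis parameter at 55°N:
f = 2Ω sin φ = 2 × 7.29×10⁻⁵ × sin 55° = 1.19×10⁻⁴ s⁻¹
Pressure gradient: |∂P/∂n| = 500 Pa / 275000 m = 1.82×10⁻³ Pa/m
Geostrophic balance (pressure-gradient force = Coriolis force):
V_g = (1/(fρ)) |∂P/∂n| = 1.82×10⁻³ / (1.19×10⁻⁴ × 0.921) = 16.5 m/s

17 m s⁻¹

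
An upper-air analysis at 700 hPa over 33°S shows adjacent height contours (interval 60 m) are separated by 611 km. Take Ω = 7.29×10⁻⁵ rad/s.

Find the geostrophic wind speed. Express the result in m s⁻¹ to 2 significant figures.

Coriolis parameter at 33°S:
f = 2Ω sin φ = 2 × 7.29×10⁻⁵ × sin 33° = 7.94×10⁻⁵ s⁻¹
Height gradient: |∂Z/∂n| = 60 m / 611000 m = 9.82×10⁻⁵
On a pressure surface, geostrophic balance gives V_g = (g/f)|∂Z/∂n|:
V_g = 9.81 × 9.82×10⁻⁵ / 7.94×10⁻⁵ = 12.1 m/s

12 m s⁻¹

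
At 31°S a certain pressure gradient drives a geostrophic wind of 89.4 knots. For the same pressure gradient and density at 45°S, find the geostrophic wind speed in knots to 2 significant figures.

65 knots

With the same pressure gradient and density, V_g ∝ 1/f ∝ 1/sin φ.
V₂ = V₁ · sin φ₁ / sin φ₂ = 89.4 × sin 31° / sin 45°
V₂ = 89.4 × 0.5150/0.7071 = 65 knots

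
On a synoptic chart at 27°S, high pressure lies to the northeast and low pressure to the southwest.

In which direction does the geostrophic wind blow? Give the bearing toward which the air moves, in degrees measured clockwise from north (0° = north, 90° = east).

135°

The pressure-gradient force points toward the southwest (bearing 225°).
Geostrophic balance: in the Southern Hemisphere the Coriolis force deflects motion to the left, so the geostrophic wind blows 90° to the left of the pressure-gradient force (low pressure on the right).
Rotating 225° by 90° counterclockwise gives 135° — the wind blows toward the southeast.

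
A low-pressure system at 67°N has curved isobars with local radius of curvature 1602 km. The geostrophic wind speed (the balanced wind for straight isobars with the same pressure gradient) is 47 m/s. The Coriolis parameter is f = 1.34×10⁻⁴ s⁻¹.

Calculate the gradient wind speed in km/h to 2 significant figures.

140 km/h

Around a low, centrifugal force acts outward with Coriolis, so pressure-gradient force balances both:
(1/ρ)|∂P/∂n| = fV + V²/R  →  V² + fR·V − fR·V_g = 0
With fR = 1.34×10⁻⁴ × 1602×10³ m = 215 m/s:
V = [−fR + √((fR)² + 4 fR V_g)]/2 = [−215 + √(215² + 4×215×47)]/2 = 39.7 m/s
Subgeostrophic (V < V_g = 47 m/s), as expected around a low.
Converting: 39.7 m/s × 3.6 = 140 km/h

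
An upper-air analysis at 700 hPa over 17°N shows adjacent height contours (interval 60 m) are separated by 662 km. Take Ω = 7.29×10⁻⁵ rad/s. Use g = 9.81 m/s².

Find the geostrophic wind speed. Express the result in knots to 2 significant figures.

Coriolis parameter at 17°N:
f = 2Ω sin φ = 2 × 7.29×10⁻⁵ × sin 17° = 4.26×10⁻⁵ s⁻¹
Height gradient: |∂Z/∂n| = 60 m / 662000 m = 9.06×10⁻⁵
On a pressure surface, geostrophic balance gives V_g = (g/f)|∂Z/∂n|:
V_g = 9.81 × 9.06×10⁻⁵ / 4.26×10⁻⁵ = 20.9 m/s
Converting: 20.9 m/s × 1.944 = 41 knots

41 knots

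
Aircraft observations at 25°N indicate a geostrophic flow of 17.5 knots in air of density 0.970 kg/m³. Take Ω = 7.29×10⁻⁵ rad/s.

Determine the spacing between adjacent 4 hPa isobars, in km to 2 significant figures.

Coriolis parameter at 25°N:
f = 2Ω sin φ = 2 × 7.29×10⁻⁵ × sin 25° = 6.16×10⁻⁵ s⁻¹
Wind speed in SI: 17.5 knots = 9.00 m/s
Geostrophic balance rearranged: |∂P/∂n| = f ρ V_g
|∂P/∂n| = 6.16×10⁻⁵ × 0.970 × 9.00 = 5.38×10⁻⁴ Pa/m
Isobar spacing: Δn = ΔP/|∂P/∂n| = 400 Pa / 5.38×10⁻⁴ Pa/m = 743372 m ≈ 740 km

740 km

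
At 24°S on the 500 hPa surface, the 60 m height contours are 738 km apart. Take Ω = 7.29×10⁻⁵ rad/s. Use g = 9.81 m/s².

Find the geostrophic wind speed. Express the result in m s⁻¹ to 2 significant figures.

13 m s⁻¹

Coriolis parameter at 24°S:
f = 2Ω sin φ = 2 × 7.29×10⁻⁵ × sin 24° = 5.93×10⁻⁵ s⁻¹
Height gradient: |∂Z/∂n| = 60 m / 738000 m = 8.13×10⁻⁵
On a pressure surface, geostrophic balance gives V_g = (g/f)|∂Z/∂n|:
V_g = 9.81 × 8.13×10⁻⁵ / 5.93×10⁻⁵ = 13.4 m/s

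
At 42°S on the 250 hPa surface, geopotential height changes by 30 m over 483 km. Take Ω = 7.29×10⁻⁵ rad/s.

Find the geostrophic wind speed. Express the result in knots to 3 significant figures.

Coriolis parameter at 42°S:
f = 2Ω sin φ = 2 × 7.29×10⁻⁵ × sin 42° = 9.76×10⁻⁵ s⁻¹
Height gradient: |∂Z/∂n| = 30 m / 483000 m = 6.21×10⁻⁵
On a pressure surface, geostrophic balance gives V_g = (g/f)|∂Z/∂n|:
V_g = 9.81 × 6.21×10⁻⁵ / 9.76×10⁻⁵ = 6.25 m/s
Converting: 6.25 m/s × 1.944 = 12.1 knots

12.1 knots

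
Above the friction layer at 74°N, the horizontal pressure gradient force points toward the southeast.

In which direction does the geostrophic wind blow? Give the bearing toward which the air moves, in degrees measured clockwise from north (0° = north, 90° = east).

225°

The pressure-gradient force points toward the southeast (bearing 135°).
Geostrophic balance: in the Northern Hemisphere the Coriolis force deflects motion to the right, so the geostrophic wind blows 90° to the right of the pressure-gradient force (low pressure on the left).
Rotating 135° by 90° clockwise gives 225° — the wind blows toward the southwest.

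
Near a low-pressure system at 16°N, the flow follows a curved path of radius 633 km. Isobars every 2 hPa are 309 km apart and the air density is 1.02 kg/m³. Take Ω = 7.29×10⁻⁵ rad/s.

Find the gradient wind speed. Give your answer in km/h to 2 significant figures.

Coriolis parameter at 16°N:
f = 2Ω sin φ = 2 × 7.29×10⁻⁵ × sin 16° = 4.02×10⁻⁵ s⁻¹
Pressure gradient: |∂P/∂n| = 200 Pa / 309000 m = 6.47×10⁻⁴ Pa/m
Geostrophic speed: V_g = |∂P/∂n|/(fρ) = 6.47×10⁻⁴/(4.02×10⁻⁵ × 1.02) = 15.8 m/s
Around a low, centrifugal force acts outward with Coriolis, so pressure-gradient force balances both:
(1/ρ)|∂P/∂n| = fV + V²/R  →  V² + fR·V − fR·V_g = 0
With fR = 4.02×10⁻⁵ × 633×10³ m = 25.4 m/s:
V = [−fR + √((fR)² + 4 fR V_g)]/2 = [−25.4 + √(25.4² + 4×25.4×15.8)]/2 = 11 m/s
Subgeostrophic (V < V_g = 15.8 m/s), as expected around a low.
Converting: 11 m/s × 3.6 = 40 km/h

40 km/h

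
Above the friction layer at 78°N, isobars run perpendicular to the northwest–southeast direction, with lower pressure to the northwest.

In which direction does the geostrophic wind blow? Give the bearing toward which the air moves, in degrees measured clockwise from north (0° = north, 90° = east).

045°

The pressure-gradient force points toward the northwest (bearing 315°).
Geostrophic balance: in the Northern Hemisphere the Coriolis force deflects motion to the right, so the geostrophic wind blows 90° to the right of the pressure-gradient force (low pressure on the left).
Rotating 315° by 90° clockwise gives 045° — the wind blows toward the northeast.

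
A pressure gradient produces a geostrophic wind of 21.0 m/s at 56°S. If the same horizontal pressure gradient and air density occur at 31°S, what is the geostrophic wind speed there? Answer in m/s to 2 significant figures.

34 m/s

With the same pressure gradient and density, V_g ∝ 1/f ∝ 1/sin φ.
V₂ = V₁ · sin φ₁ / sin φ₂ = 21.0 × sin 56° / sin 31°
V₂ = 21.0 × 0.8290/0.5150 = 34 m/s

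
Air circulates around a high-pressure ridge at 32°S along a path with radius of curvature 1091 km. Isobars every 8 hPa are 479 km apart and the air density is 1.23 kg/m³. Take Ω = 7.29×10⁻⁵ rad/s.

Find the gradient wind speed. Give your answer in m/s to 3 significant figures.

Coriolis parameter at 32°S:
f = 2Ω sin φ = 2 × 7.29×10⁻⁵ × sin 32° = 7.73×10⁻⁵ s⁻¹
Pressure gradient: |∂P/∂n| = 800 Pa / 479000 m = 1.67×10⁻³ Pa/m
Geostrophic speed: V_g = |∂P/∂n|/(fρ) = 1.67×10⁻³/(7.73×10⁻⁵ × 1.23) = 17.6 m/s
Around a high, pressure-gradient force acts outward with centrifugal, so Coriolis balances both:
fV = (1/ρ)|∂P/∂n| + V²/R  →  V² − fR·V + fR·V_g = 0
With fR = 7.73×10⁻⁵ × 1091×10³ m = 84.3 m/s:
V = [fR − √((fR)² − 4 fR V_g)]/2 = [84.3 − √(84.3² − 4×84.3×17.6)]/2 = 25 m/s
Supergeostrophic (V > V_g = 17.6 m/s), as expected around a high.

25.0 m/s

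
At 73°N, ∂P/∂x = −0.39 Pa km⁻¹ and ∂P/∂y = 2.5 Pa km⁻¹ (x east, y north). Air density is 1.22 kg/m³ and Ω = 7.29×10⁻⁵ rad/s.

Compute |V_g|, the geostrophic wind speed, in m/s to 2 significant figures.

Coriolis parameter at 73°N:
f = 2Ω sin φ = 2 × 7.29×10⁻⁵ × sin 73° = 1.39×10⁻⁴ s⁻¹
Component geostrophic relations (x east, y north):
u_g = −(1/(fρ)) ∂P/∂y,  v_g = (1/(fρ)) ∂P/∂x
u_g = −(2.5×10⁻³)/(1.39×10⁻⁴ × 1.22) = −14.7 m/s;  v_g = (−0.39×10⁻³)/(1.39×10⁻⁴ × 1.22) = −2.29 m/s
|V_g| = √(u_g² + v_g²) = 14.9 m/s

15 m/s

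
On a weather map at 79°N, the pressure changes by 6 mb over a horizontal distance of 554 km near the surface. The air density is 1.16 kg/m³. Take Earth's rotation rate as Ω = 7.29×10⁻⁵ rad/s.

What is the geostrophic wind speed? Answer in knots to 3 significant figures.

12.7 knots

Coriolis parameter at 79°N:
f = 2Ω sin φ = 2 × 7.29×10⁻⁵ × sin 79° = 1.43×10⁻⁴ s⁻¹
Pressure gradient: |∂P/∂n| = 600 Pa / 554000 m = 1.08×10⁻³ Pa/m
Geostrophic balance (pressure-gradient force = Coriolis force):
V_g = (1/(fρ)) |∂P/∂n| = 1.08×10⁻³ / (1.43×10⁻⁴ × 1.16) = 6.52 m/s
Converting: 6.52 m/s × 1.944 = 12.7 knots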